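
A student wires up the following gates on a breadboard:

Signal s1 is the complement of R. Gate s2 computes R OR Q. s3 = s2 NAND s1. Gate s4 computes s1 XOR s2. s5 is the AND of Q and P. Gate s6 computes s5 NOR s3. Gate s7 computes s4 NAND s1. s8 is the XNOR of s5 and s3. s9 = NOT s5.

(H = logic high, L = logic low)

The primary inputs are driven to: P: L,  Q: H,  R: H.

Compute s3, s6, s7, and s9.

s3 = H, s6 = L, s7 = H, s9 = H

s1 = NOT R = NOT H = L
s2 = R OR Q = H OR H = H
s3 = s2 NAND s1 = H NAND L = H
s4 = s1 XOR s2 = L XOR H = H
s5 = Q AND P = H AND L = L
s6 = s5 NOR s3 = L NOR H = L
s7 = s4 NAND s1 = H NAND L = H
s9 = NOT s5 = NOT L = H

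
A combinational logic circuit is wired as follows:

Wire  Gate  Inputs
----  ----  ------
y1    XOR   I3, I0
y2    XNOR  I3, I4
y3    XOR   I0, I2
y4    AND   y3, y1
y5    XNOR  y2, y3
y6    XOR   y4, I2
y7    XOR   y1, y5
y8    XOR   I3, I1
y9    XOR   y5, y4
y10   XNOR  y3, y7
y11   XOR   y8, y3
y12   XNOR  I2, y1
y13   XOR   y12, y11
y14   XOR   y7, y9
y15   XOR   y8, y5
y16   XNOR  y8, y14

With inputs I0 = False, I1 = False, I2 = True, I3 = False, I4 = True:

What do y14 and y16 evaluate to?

y1 = I3 XOR I0 = False XOR False = False
y2 = I3 XNOR I4 = False XNOR True = False
y3 = I0 XOR I2 = False XOR True = True
y4 = y3 AND y1 = True AND False = False
y5 = y2 XNOR y3 = False XNOR True = False
y7 = y1 XOR y5 = False XOR False = False
y8 = I3 XOR I1 = False XOR False = False
y9 = y5 XOR y4 = False XOR False = False
y14 = y7 XOR y9 = False XOR False = False
y16 = y8 XNOR y14 = False XNOR False = True

y14 = False, y16 = True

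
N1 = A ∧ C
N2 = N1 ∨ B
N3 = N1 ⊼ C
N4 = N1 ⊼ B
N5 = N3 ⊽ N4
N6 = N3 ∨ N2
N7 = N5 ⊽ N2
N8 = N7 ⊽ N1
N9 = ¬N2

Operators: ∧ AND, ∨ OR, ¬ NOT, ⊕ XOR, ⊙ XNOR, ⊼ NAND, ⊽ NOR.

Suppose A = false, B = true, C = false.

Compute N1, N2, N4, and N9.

N1 = A AND C = false AND false = false
N2 = N1 OR B = false OR true = true
N4 = N1 NAND B = false NAND true = true
N9 = NOT N2 = NOT true = false

N1 = false; N2 = true; N4 = true; N9 = false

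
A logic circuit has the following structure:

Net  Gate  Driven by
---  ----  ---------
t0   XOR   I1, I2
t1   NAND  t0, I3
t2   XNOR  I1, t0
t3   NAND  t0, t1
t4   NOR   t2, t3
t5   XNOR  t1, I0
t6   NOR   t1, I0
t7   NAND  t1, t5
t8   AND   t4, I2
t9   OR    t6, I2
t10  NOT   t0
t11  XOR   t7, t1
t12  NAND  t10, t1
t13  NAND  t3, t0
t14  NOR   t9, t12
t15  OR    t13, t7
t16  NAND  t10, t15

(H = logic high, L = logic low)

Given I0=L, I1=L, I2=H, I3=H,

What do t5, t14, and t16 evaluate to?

t0 = I1 XOR I2 = L XOR H = H
t1 = t0 NAND I3 = H NAND H = L
t3 = t0 NAND t1 = H NAND L = H
t5 = t1 XNOR I0 = L XNOR L = H
t6 = t1 NOR I0 = L NOR L = H
t7 = t1 NAND t5 = L NAND H = H
t9 = t6 OR I2 = H OR H = H
t10 = NOT t0 = NOT H = L
t12 = t10 NAND t1 = L NAND L = H
t13 = t3 NAND t0 = H NAND H = L
t14 = t9 NOR t12 = H NOR H = L
t15 = t13 OR t7 = L OR H = H
t16 = t10 NAND t15 = L NAND H = H

t5 = H; t14 = L; t16 = H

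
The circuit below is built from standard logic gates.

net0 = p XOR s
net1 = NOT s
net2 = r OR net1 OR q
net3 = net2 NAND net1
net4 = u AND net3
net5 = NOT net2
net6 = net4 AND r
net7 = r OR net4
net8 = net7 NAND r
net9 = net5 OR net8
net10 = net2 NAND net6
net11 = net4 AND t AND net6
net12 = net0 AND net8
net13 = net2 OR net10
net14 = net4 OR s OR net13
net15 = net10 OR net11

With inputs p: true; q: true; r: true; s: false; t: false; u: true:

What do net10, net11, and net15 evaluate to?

net10 = true, net11 = false, net15 = true

net1 = NOT s = NOT false = true
net2 = r OR net1 OR q = true OR true OR true = true
net3 = net2 NAND net1 = true NAND true = false
net4 = u AND net3 = true AND false = false
net6 = net4 AND r = false AND true = false
net10 = net2 NAND net6 = true NAND false = true
net11 = net4 AND t AND net6 = false AND false AND false = false
net15 = net10 OR net11 = true OR false = true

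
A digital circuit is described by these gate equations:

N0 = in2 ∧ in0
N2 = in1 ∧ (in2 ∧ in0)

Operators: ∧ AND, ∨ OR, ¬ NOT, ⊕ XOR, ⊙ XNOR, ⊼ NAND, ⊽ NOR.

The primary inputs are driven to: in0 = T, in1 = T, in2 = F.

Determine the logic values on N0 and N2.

N0 = F  N2 = F

N0 = F ∧ T = F
N2 = T ∧ (F ∧ T) = F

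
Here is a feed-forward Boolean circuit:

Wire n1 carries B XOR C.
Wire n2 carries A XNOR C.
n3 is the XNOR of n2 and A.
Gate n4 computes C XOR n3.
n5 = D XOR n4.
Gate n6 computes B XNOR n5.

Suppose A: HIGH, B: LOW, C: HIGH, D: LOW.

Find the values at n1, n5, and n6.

n1 = HIGH; n5 = LOW; n6 = HIGH

n1 = B XOR C = LOW XOR HIGH = HIGH
n2 = A XNOR C = HIGH XNOR HIGH = HIGH
n3 = n2 XNOR A = HIGH XNOR HIGH = HIGH
n4 = C XOR n3 = HIGH XOR HIGH = LOW
n5 = D XOR n4 = LOW XOR LOW = LOW
n6 = B XNOR n5 = LOW XNOR LOW = HIGH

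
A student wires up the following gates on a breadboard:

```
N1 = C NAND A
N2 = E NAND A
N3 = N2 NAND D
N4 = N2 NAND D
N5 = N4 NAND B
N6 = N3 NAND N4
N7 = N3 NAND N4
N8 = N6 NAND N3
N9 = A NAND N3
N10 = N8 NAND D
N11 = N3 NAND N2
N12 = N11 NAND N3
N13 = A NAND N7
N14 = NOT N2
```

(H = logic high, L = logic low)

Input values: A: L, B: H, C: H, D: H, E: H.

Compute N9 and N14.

N2 = E NAND A = H NAND L = H
N3 = N2 NAND D = H NAND H = L
N9 = A NAND N3 = L NAND L = H
N14 = NOT N2 = NOT H = L

N9 = H, N14 = L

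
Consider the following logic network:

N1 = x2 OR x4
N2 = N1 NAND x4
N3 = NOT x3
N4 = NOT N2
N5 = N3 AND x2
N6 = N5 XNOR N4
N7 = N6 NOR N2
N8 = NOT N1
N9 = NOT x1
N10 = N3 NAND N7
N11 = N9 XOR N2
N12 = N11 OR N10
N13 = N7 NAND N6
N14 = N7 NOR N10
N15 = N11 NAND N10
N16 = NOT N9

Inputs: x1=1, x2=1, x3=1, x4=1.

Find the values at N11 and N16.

N11 = 0, N16 = 1

N1 = x2 OR x4 = 1 OR 1 = 1
N2 = N1 NAND x4 = 1 NAND 1 = 0
N9 = NOT x1 = NOT 1 = 0
N11 = N9 XOR N2 = 0 XOR 0 = 0
N16 = NOT N9 = NOT 0 = 1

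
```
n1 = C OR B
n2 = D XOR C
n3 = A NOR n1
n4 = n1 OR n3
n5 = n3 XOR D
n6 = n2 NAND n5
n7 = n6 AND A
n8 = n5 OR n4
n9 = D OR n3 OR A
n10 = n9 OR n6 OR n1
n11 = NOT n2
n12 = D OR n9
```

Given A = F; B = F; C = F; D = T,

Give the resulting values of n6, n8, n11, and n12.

n6 = T; n8 = T; n11 = F; n12 = T

n1 = C OR B = F OR F = F
n2 = D XOR C = T XOR F = T
n3 = A NOR n1 = F NOR F = T
n4 = n1 OR n3 = F OR T = T
n5 = n3 XOR D = T XOR T = F
n6 = n2 NAND n5 = T NAND F = T
n8 = n5 OR n4 = F OR T = T
n9 = D OR n3 OR A = T OR T OR F = T
n11 = NOT n2 = NOT T = F
n12 = D OR n9 = T OR T = T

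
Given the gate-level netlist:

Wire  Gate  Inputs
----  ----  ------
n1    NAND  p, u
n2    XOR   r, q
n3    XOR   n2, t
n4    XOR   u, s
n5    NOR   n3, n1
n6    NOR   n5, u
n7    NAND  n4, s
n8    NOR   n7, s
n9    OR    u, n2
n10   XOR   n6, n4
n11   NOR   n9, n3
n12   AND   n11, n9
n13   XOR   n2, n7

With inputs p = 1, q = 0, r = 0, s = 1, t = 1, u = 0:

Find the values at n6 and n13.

n6 = 1, n13 = 0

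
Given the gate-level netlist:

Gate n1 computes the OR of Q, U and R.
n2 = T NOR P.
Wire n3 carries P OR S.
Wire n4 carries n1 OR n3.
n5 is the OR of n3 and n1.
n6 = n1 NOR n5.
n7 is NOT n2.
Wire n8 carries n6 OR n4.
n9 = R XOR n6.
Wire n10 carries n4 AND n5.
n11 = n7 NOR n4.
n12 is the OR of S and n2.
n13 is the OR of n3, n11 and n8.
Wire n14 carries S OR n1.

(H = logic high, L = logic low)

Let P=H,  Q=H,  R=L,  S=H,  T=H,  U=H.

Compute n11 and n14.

n11 = L; n14 = H

n1 = Q OR U OR R = H OR H OR L = H
n2 = T NOR P = H NOR H = L
n3 = P OR S = H OR H = H
n4 = n1 OR n3 = H OR H = H
n7 = NOT n2 = NOT L = H
n11 = n7 NOR n4 = H NOR H = L
n14 = S OR n1 = H OR H = H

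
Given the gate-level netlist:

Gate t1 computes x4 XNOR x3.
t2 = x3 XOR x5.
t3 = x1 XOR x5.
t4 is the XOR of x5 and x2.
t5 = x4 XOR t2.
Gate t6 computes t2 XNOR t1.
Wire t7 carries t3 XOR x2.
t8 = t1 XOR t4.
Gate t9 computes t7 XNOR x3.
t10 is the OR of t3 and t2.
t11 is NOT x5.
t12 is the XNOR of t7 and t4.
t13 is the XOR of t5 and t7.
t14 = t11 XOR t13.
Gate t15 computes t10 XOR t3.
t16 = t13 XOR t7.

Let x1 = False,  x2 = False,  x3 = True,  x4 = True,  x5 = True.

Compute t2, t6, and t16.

t2 = False  t6 = False  t16 = True

t1 = x4 XNOR x3 = True XNOR True = True
t2 = x3 XOR x5 = True XOR True = False
t3 = x1 XOR x5 = False XOR True = True
t5 = x4 XOR t2 = True XOR False = True
t6 = t2 XNOR t1 = False XNOR True = False
t7 = t3 XOR x2 = True XOR False = True
t13 = t5 XOR t7 = True XOR True = False
t16 = t13 XOR t7 = False XOR True = True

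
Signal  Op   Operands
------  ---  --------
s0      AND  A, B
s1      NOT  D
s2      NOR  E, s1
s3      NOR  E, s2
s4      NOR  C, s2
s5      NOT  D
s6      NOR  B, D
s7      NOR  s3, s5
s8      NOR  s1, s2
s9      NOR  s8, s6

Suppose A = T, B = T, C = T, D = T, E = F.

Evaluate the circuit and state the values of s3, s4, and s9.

s1 = NOT D = NOT T = F
s2 = E NOR s1 = F NOR F = T
s3 = E NOR s2 = F NOR T = F
s4 = C NOR s2 = T NOR T = F
s6 = B NOR D = T NOR T = F
s8 = s1 NOR s2 = F NOR T = F
s9 = s8 NOR s6 = F NOR F = T

s3 = F, s4 = F, s9 = T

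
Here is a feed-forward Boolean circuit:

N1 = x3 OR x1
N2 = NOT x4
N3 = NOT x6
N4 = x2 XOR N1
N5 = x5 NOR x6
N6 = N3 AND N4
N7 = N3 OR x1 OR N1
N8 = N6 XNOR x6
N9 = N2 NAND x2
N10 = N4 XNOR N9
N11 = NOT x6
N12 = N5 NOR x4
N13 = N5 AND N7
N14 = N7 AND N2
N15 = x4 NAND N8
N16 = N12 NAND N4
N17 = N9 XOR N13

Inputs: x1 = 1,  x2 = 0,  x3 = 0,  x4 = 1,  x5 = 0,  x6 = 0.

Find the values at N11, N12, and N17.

N1 = x3 OR x1 = 0 OR 1 = 1
N2 = NOT x4 = NOT 1 = 0
N3 = NOT x6 = NOT 0 = 1
N5 = x5 NOR x6 = 0 NOR 0 = 1
N7 = N3 OR x1 OR N1 = 1 OR 1 OR 1 = 1
N9 = N2 NAND x2 = 0 NAND 0 = 1
N11 = NOT x6 = NOT 0 = 1
N12 = N5 NOR x4 = 1 NOR 1 = 0
N13 = N5 AND N7 = 1 AND 1 = 1
N17 = N9 XOR N13 = 1 XOR 1 = 0

N11 = 1, N12 = 0, N17 = 0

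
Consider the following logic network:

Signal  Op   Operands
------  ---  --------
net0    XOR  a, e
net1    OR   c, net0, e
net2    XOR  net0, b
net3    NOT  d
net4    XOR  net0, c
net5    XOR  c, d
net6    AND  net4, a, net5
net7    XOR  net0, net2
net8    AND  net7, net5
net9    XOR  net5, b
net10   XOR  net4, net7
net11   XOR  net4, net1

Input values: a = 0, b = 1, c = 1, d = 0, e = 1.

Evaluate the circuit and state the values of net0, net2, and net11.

net0 = 1, net2 = 0, net11 = 1

net0 = a XOR e = 0 XOR 1 = 1
net1 = c OR net0 OR e = 1 OR 1 OR 1 = 1
net2 = net0 XOR b = 1 XOR 1 = 0
net4 = net0 XOR c = 1 XOR 1 = 0
net11 = net4 XOR net1 = 0 XOR 1 = 1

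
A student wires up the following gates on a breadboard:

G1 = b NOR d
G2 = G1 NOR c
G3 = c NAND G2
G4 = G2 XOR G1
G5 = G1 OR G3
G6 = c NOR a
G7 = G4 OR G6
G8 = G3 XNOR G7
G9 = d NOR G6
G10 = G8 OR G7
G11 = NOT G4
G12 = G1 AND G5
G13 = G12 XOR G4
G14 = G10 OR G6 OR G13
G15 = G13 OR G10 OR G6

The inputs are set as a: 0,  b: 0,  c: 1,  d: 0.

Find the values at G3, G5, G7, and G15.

G3 = 1, G5 = 1, G7 = 1, G15 = 1

G1 = b NOR d = 0 NOR 0 = 1
G2 = G1 NOR c = 1 NOR 1 = 0
G3 = c NAND G2 = 1 NAND 0 = 1
G4 = G2 XOR G1 = 0 XOR 1 = 1
G5 = G1 OR G3 = 1 OR 1 = 1
G6 = c NOR a = 1 NOR 0 = 0
G7 = G4 OR G6 = 1 OR 0 = 1
G8 = G3 XNOR G7 = 1 XNOR 1 = 1
G10 = G8 OR G7 = 1 OR 1 = 1
G12 = G1 AND G5 = 1 AND 1 = 1
G13 = G12 XOR G4 = 1 XOR 1 = 0
G15 = G13 OR G10 OR G6 = 0 OR 1 OR 0 = 1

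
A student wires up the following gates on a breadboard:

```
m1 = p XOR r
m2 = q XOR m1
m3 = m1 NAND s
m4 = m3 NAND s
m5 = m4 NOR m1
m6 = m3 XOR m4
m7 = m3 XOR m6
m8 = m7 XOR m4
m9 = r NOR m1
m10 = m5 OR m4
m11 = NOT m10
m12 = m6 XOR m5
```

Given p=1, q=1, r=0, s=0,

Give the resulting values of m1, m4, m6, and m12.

m1 = 1, m4 = 1, m6 = 0, m12 = 0

m1 = p XOR r = 1 XOR 0 = 1
m3 = m1 NAND s = 1 NAND 0 = 1
m4 = m3 NAND s = 1 NAND 0 = 1
m5 = m4 NOR m1 = 1 NOR 1 = 0
m6 = m3 XOR m4 = 1 XOR 1 = 0
m12 = m6 XOR m5 = 0 XOR 0 = 0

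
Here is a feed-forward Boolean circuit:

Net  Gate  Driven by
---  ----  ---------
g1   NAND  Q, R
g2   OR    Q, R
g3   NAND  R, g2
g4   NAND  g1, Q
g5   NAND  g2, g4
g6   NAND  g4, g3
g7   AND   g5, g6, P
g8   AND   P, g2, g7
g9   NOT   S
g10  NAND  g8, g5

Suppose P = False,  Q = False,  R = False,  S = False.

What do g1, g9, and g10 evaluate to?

g1 = True, g9 = True, g10 = True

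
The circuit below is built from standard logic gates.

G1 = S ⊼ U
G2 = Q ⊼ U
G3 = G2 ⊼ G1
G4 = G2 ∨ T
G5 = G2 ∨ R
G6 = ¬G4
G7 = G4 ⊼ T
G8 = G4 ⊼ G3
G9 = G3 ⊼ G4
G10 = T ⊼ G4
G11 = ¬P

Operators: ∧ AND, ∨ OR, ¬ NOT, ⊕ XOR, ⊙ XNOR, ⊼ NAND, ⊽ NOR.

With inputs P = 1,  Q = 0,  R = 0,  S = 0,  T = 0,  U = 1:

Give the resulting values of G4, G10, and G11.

G2 = Q NAND U = 0 NAND 1 = 1
G4 = G2 OR T = 1 OR 0 = 1
G10 = T NAND G4 = 0 NAND 1 = 1
G11 = NOT P = NOT 1 = 0

G4 = 1, G10 = 1, G11 = 0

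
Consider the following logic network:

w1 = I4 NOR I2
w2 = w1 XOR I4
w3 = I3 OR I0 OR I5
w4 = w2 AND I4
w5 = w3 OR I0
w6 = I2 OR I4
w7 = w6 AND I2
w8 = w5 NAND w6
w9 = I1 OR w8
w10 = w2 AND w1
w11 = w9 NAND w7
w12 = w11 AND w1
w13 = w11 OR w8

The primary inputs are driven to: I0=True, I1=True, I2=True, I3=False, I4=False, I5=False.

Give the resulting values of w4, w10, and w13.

w4 = False  w10 = False  w13 = False

w1 = I4 NOR I2 = False NOR True = False
w2 = w1 XOR I4 = False XOR False = False
w3 = I3 OR I0 OR I5 = False OR True OR False = True
w4 = w2 AND I4 = False AND False = False
w5 = w3 OR I0 = True OR True = True
w6 = I2 OR I4 = True OR False = True
w7 = w6 AND I2 = True AND True = True
w8 = w5 NAND w6 = True NAND True = False
w9 = I1 OR w8 = True OR False = True
w10 = w2 AND w1 = False AND False = False
w11 = w9 NAND w7 = True NAND True = False
w13 = w11 OR w8 = False OR False = False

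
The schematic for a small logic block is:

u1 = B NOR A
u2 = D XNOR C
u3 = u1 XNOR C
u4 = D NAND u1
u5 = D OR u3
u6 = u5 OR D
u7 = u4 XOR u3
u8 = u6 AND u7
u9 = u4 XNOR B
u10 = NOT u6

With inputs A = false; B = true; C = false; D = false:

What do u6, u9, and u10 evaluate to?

u1 = B NOR A = true NOR false = false
u3 = u1 XNOR C = false XNOR false = true
u4 = D NAND u1 = false NAND false = true
u5 = D OR u3 = false OR true = true
u6 = u5 OR D = true OR false = true
u9 = u4 XNOR B = true XNOR true = true
u10 = NOT u6 = NOT true = false

u6 = true, u9 = true, u10 = false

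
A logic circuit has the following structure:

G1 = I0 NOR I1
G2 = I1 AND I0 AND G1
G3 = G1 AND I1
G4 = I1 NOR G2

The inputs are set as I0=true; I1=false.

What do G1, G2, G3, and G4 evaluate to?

G1 = I0 NOR I1 = true NOR false = false
G2 = I1 AND I0 AND G1 = false AND true AND false = false
G3 = G1 AND I1 = false AND false = false
G4 = I1 NOR G2 = false NOR false = true

G1 = false, G2 = false, G3 = false, G4 = true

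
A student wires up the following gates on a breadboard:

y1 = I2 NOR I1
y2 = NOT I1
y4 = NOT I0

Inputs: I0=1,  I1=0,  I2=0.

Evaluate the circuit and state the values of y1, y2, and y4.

y1 = 1; y2 = 1; y4 = 0

y1 = 0 NOR 0 = 1
y2 = NOT 0 = 1
y4 = NOT 1 = 0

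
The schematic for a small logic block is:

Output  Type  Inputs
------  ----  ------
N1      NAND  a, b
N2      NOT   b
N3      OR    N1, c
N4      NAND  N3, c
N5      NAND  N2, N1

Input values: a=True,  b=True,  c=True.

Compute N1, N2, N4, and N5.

N1 = a NAND b = True NAND True = False
N2 = NOT b = NOT True = False
N3 = N1 OR c = False OR True = True
N4 = N3 NAND c = True NAND True = False
N5 = N2 NAND N1 = False NAND False = True

N1 = False, N2 = False, N4 = False, N5 = True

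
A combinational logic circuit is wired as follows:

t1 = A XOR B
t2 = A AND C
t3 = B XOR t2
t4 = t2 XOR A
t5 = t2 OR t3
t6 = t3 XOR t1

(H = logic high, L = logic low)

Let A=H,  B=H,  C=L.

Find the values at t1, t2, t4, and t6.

t1 = L; t2 = L; t4 = H; t6 = H

t1 = A XOR B = H XOR H = L
t2 = A AND C = H AND L = L
t3 = B XOR t2 = H XOR L = H
t4 = t2 XOR A = L XOR H = H
t6 = t3 XOR t1 = H XOR L = H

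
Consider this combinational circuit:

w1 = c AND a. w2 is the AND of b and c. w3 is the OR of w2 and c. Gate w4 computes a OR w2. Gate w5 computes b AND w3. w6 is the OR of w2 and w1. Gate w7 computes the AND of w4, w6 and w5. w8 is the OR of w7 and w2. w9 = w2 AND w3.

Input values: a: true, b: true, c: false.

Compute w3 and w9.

w3 = false; w9 = false

w2 = b AND c = true AND false = false
w3 = w2 OR c = false OR false = false
w9 = w2 AND w3 = false AND false = false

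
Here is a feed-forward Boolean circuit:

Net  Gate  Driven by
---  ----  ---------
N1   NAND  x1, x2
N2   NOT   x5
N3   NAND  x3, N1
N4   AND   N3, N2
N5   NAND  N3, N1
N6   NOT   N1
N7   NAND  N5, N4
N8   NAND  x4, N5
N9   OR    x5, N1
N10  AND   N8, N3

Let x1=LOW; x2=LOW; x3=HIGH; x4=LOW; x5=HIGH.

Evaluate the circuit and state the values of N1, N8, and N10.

N1 = HIGH; N8 = HIGH; N10 = LOW

N1 = x1 NAND x2 = LOW NAND LOW = HIGH
N3 = x3 NAND N1 = HIGH NAND HIGH = LOW
N5 = N3 NAND N1 = LOW NAND HIGH = HIGH
N8 = x4 NAND N5 = LOW NAND HIGH = HIGH
N10 = N8 AND N3 = HIGH AND LOW = LOW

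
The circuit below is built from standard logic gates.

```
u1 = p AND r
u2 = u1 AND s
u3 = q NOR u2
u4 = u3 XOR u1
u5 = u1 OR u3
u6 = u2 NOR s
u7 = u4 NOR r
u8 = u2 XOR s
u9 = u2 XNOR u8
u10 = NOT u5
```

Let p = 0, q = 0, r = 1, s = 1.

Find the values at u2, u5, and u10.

u1 = p AND r = 0 AND 1 = 0
u2 = u1 AND s = 0 AND 1 = 0
u3 = q NOR u2 = 0 NOR 0 = 1
u5 = u1 OR u3 = 0 OR 1 = 1
u10 = NOT u5 = NOT 1 = 0

u2 = 0; u5 = 1; u10 = 0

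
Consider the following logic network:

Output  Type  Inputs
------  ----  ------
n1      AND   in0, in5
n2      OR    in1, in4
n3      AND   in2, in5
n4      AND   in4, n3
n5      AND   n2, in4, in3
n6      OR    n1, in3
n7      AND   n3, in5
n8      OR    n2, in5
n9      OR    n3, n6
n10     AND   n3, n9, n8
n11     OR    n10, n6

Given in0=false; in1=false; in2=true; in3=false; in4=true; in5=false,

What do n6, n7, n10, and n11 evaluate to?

n6 = false, n7 = false, n10 = false, n11 = false

n1 = in0 AND in5 = false AND false = false
n2 = in1 OR in4 = false OR true = true
n3 = in2 AND in5 = true AND false = false
n6 = n1 OR in3 = false OR false = false
n7 = n3 AND in5 = false AND false = false
n8 = n2 OR in5 = true OR false = true
n9 = n3 OR n6 = false OR false = false
n10 = n3 AND n9 AND n8 = false AND false AND true = false
n11 = n10 OR n6 = false OR false = false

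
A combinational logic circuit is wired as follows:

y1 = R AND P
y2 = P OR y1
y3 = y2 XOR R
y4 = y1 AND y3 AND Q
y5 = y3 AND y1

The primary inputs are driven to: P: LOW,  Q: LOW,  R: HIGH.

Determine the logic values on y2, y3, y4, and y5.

y2 = LOW  y3 = HIGH  y4 = LOW  y5 = LOW

y1 = R AND P = HIGH AND LOW = LOW
y2 = P OR y1 = LOW OR LOW = LOW
y3 = y2 XOR R = LOW XOR HIGH = HIGH
y4 = y1 AND y3 AND Q = LOW AND HIGH AND LOW = LOW
y5 = y3 AND y1 = HIGH AND LOW = LOW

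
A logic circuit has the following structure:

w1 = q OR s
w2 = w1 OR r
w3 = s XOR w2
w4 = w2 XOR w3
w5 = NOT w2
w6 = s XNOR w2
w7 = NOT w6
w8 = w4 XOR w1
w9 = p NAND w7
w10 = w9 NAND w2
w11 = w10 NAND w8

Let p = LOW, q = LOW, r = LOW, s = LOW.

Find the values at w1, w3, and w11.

w1 = LOW  w3 = LOW  w11 = HIGH

w1 = q OR s = LOW OR LOW = LOW
w2 = w1 OR r = LOW OR LOW = LOW
w3 = s XOR w2 = LOW XOR LOW = LOW
w4 = w2 XOR w3 = LOW XOR LOW = LOW
w6 = s XNOR w2 = LOW XNOR LOW = HIGH
w7 = NOT w6 = NOT HIGH = LOW
w8 = w4 XOR w1 = LOW XOR LOW = LOW
w9 = p NAND w7 = LOW NAND LOW = HIGH
w10 = w9 NAND w2 = HIGH NAND LOW = HIGH
w11 = w10 NAND w8 = HIGH NAND LOW = HIGH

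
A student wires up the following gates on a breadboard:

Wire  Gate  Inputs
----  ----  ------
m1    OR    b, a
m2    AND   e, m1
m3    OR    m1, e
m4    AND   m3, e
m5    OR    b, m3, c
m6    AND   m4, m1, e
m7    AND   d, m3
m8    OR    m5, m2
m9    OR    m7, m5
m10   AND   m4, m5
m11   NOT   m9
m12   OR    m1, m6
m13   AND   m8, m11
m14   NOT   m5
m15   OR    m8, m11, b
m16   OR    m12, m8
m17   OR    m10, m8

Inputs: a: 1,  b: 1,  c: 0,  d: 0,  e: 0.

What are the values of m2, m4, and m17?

m1 = b OR a = 1 OR 1 = 1
m2 = e AND m1 = 0 AND 1 = 0
m3 = m1 OR e = 1 OR 0 = 1
m4 = m3 AND e = 1 AND 0 = 0
m5 = b OR m3 OR c = 1 OR 1 OR 0 = 1
m8 = m5 OR m2 = 1 OR 0 = 1
m10 = m4 AND m5 = 0 AND 1 = 0
m17 = m10 OR m8 = 0 OR 1 = 1

m2 = 0  m4 = 0  m17 = 1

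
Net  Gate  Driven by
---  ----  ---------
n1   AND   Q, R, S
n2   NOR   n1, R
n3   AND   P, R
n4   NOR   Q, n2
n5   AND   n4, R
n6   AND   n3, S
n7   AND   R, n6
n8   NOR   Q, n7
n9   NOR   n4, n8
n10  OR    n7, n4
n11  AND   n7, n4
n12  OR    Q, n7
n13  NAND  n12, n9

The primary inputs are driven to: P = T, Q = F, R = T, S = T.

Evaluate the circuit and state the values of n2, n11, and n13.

n2 = F; n11 = T; n13 = T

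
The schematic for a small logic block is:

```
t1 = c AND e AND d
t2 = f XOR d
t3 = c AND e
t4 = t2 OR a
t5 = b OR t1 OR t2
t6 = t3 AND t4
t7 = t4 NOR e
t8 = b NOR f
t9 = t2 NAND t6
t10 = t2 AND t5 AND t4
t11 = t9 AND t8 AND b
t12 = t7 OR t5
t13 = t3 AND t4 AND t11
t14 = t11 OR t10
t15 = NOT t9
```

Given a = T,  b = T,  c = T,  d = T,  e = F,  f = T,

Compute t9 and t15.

t9 = T; t15 = F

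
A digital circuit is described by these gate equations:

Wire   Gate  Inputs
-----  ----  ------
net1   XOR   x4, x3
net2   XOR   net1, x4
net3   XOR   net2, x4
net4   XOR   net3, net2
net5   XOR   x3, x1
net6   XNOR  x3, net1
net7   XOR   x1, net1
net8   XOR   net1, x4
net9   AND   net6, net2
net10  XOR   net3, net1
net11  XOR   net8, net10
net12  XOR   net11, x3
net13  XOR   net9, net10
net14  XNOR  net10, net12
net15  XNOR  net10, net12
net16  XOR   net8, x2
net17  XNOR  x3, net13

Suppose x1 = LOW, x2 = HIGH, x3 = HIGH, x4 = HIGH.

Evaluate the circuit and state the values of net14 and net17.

net14 = HIGH, net17 = LOW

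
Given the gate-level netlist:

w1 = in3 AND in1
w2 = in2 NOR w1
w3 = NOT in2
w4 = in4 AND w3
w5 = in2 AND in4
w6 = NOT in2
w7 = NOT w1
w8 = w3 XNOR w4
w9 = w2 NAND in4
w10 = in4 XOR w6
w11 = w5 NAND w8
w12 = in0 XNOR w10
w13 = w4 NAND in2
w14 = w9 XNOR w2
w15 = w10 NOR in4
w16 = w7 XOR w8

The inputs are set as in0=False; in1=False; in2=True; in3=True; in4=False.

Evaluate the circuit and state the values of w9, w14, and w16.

w1 = in3 AND in1 = True AND False = False
w2 = in2 NOR w1 = True NOR False = False
w3 = NOT in2 = NOT True = False
w4 = in4 AND w3 = False AND False = False
w7 = NOT w1 = NOT False = True
w8 = w3 XNOR w4 = False XNOR False = True
w9 = w2 NAND in4 = False NAND False = True
w14 = w9 XNOR w2 = True XNOR False = False
w16 = w7 XOR w8 = True XOR True = False

w9 = True; w14 = False; w16 = False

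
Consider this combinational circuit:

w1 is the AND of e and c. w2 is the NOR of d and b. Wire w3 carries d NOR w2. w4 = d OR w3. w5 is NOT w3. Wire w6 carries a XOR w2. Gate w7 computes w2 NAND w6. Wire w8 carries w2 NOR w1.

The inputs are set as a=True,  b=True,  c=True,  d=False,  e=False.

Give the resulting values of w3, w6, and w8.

w3 = True, w6 = True, w8 = True

w1 = e AND c = False AND True = False
w2 = d NOR b = False NOR True = False
w3 = d NOR w2 = False NOR False = True
w6 = a XOR w2 = True XOR False = True
w8 = w2 NOR w1 = False NOR False = True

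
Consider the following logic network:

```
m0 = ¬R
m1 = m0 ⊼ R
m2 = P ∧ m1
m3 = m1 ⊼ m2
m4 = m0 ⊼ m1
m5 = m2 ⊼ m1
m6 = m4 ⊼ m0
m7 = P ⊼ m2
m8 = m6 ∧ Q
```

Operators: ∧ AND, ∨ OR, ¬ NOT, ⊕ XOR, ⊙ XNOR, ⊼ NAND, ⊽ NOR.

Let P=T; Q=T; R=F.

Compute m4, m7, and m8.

m4 = F; m7 = F; m8 = T

m0 = NOT R = NOT F = T
m1 = m0 NAND R = T NAND F = T
m2 = P AND m1 = T AND T = T
m4 = m0 NAND m1 = T NAND T = F
m6 = m4 NAND m0 = F NAND T = T
m7 = P NAND m2 = T NAND T = F
m8 = m6 AND Q = T AND T = T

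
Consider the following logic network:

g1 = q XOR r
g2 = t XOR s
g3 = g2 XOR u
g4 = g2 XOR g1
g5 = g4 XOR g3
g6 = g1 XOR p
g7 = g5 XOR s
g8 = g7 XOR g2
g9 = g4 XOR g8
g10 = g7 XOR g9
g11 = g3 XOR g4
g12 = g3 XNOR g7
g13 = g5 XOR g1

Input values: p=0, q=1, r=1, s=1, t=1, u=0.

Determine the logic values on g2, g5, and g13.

g1 = q XOR r = 1 XOR 1 = 0
g2 = t XOR s = 1 XOR 1 = 0
g3 = g2 XOR u = 0 XOR 0 = 0
g4 = g2 XOR g1 = 0 XOR 0 = 0
g5 = g4 XOR g3 = 0 XOR 0 = 0
g13 = g5 XOR g1 = 0 XOR 0 = 0

g2 = 0; g5 = 0; g13 = 0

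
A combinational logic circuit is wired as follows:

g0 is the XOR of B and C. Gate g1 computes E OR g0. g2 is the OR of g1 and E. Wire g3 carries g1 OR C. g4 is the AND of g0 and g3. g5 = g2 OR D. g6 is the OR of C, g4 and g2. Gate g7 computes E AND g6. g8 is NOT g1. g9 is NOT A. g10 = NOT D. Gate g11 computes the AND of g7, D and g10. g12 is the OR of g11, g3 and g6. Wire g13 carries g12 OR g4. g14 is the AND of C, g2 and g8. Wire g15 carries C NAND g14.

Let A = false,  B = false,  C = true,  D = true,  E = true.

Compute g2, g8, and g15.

g2 = true, g8 = false, g15 = true

g0 = B XOR C = false XOR true = true
g1 = E OR g0 = true OR true = true
g2 = g1 OR E = true OR true = true
g8 = NOT g1 = NOT true = false
g14 = C AND g2 AND g8 = true AND true AND false = false
g15 = C NAND g14 = true NAND false = true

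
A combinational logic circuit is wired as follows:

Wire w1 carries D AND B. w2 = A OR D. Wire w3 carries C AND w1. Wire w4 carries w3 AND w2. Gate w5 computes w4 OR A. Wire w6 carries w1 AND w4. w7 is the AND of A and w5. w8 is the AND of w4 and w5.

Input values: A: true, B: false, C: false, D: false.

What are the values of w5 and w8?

w1 = D AND B = false AND false = false
w2 = A OR D = true OR false = true
w3 = C AND w1 = false AND false = false
w4 = w3 AND w2 = false AND true = false
w5 = w4 OR A = false OR true = true
w8 = w4 AND w5 = false AND true = false

w5 = true, w8 = false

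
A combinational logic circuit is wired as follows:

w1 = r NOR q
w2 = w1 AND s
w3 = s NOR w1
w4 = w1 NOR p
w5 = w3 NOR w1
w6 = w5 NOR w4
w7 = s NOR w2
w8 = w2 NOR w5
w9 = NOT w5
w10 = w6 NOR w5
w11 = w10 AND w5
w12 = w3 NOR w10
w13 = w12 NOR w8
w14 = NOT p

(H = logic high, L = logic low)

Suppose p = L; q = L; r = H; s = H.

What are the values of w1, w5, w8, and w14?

w1 = L, w5 = H, w8 = L, w14 = H

w1 = r NOR q = H NOR L = L
w2 = w1 AND s = L AND H = L
w3 = s NOR w1 = H NOR L = L
w5 = w3 NOR w1 = L NOR L = H
w8 = w2 NOR w5 = L NOR H = L
w14 = NOT p = NOT L = H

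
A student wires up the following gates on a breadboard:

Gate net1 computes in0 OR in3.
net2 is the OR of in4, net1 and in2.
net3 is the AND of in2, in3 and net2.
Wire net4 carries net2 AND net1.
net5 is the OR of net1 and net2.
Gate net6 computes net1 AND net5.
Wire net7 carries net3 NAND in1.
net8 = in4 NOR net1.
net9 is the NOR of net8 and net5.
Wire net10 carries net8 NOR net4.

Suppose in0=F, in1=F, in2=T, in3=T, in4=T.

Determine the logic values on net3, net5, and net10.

net3 = T, net5 = T, net10 = F

net1 = in0 OR in3 = F OR T = T
net2 = in4 OR net1 OR in2 = T OR T OR T = T
net3 = in2 AND in3 AND net2 = T AND T AND T = T
net4 = net2 AND net1 = T AND T = T
net5 = net1 OR net2 = T OR T = T
net8 = in4 NOR net1 = T NOR T = F
net10 = net8 NOR net4 = F NOR T = F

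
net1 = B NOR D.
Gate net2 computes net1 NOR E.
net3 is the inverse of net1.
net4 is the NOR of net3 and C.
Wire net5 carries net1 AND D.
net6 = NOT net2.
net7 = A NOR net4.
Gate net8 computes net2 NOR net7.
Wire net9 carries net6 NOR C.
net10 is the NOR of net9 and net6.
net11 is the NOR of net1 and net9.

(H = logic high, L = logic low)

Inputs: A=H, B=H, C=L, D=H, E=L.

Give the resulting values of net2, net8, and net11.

net1 = B NOR D = H NOR H = L
net2 = net1 NOR E = L NOR L = H
net3 = NOT net1 = NOT L = H
net4 = net3 NOR C = H NOR L = L
net6 = NOT net2 = NOT H = L
net7 = A NOR net4 = H NOR L = L
net8 = net2 NOR net7 = H NOR L = L
net9 = net6 NOR C = L NOR L = H
net11 = net1 NOR net9 = L NOR H = L

net2 = H, net8 = L, net11 = L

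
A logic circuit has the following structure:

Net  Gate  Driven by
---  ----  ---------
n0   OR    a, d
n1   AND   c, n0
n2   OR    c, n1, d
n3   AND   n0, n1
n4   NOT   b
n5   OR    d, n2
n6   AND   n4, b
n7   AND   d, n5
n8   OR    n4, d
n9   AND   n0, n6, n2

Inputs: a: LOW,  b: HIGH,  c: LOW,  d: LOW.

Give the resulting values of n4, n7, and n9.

n4 = LOW; n7 = LOW; n9 = LOW

n0 = a OR d = LOW OR LOW = LOW
n1 = c AND n0 = LOW AND LOW = LOW
n2 = c OR n1 OR d = LOW OR LOW OR LOW = LOW
n4 = NOT b = NOT HIGH = LOW
n5 = d OR n2 = LOW OR LOW = LOW
n6 = n4 AND b = LOW AND HIGH = LOW
n7 = d AND n5 = LOW AND LOW = LOW
n9 = n0 AND n6 AND n2 = LOW AND LOW AND LOW = LOW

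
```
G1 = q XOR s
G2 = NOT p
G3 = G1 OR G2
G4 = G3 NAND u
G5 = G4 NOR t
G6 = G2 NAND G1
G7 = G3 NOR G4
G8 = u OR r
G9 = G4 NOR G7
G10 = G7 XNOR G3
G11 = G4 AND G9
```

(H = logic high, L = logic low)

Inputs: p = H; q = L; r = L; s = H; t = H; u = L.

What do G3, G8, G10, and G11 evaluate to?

G1 = q XOR s = L XOR H = H
G2 = NOT p = NOT H = L
G3 = G1 OR G2 = H OR L = H
G4 = G3 NAND u = H NAND L = H
G7 = G3 NOR G4 = H NOR H = L
G8 = u OR r = L OR L = L
G9 = G4 NOR G7 = H NOR L = L
G10 = G7 XNOR G3 = L XNOR H = L
G11 = G4 AND G9 = H AND L = L

G3 = H, G8 = L, G10 = L, G11 = L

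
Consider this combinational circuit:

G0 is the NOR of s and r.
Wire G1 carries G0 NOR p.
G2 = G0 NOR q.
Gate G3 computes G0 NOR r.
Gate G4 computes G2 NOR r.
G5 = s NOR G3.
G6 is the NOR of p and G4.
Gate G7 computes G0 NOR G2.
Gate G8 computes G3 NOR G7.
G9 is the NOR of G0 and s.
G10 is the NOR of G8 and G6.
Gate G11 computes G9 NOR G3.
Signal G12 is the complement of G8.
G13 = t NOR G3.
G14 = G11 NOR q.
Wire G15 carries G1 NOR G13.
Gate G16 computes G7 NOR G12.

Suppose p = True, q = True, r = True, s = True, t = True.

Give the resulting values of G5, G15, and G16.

G0 = s NOR r = True NOR True = False
G1 = G0 NOR p = False NOR True = False
G2 = G0 NOR q = False NOR True = False
G3 = G0 NOR r = False NOR True = False
G5 = s NOR G3 = True NOR False = False
G7 = G0 NOR G2 = False NOR False = True
G8 = G3 NOR G7 = False NOR True = False
G12 = NOT G8 = NOT False = True
G13 = t NOR G3 = True NOR False = False
G15 = G1 NOR G13 = False NOR False = True
G16 = G7 NOR G12 = True NOR True = False

G5 = False, G15 = True, G16 = False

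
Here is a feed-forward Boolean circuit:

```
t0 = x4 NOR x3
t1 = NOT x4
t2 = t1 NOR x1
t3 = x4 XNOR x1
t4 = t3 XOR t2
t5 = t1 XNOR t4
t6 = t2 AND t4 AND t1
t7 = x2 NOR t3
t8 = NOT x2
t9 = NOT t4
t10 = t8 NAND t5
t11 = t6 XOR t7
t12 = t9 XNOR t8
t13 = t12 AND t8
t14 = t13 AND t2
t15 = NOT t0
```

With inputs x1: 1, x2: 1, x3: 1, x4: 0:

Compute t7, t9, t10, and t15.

t0 = x4 NOR x3 = 0 NOR 1 = 0
t1 = NOT x4 = NOT 0 = 1
t2 = t1 NOR x1 = 1 NOR 1 = 0
t3 = x4 XNOR x1 = 0 XNOR 1 = 0
t4 = t3 XOR t2 = 0 XOR 0 = 0
t5 = t1 XNOR t4 = 1 XNOR 0 = 0
t7 = x2 NOR t3 = 1 NOR 0 = 0
t8 = NOT x2 = NOT 1 = 0
t9 = NOT t4 = NOT 0 = 1
t10 = t8 NAND t5 = 0 NAND 0 = 1
t15 = NOT t0 = NOT 0 = 1

t7 = 0  t9 = 1  t10 = 1  t15 = 1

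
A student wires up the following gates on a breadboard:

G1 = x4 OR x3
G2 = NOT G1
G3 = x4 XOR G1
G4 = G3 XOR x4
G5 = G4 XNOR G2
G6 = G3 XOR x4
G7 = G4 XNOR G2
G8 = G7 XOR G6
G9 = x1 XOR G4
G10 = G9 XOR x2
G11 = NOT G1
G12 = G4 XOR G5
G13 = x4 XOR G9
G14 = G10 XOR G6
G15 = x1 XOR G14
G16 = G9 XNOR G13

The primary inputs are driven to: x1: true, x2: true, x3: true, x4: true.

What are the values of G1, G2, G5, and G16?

G1 = x4 OR x3 = true OR true = true
G2 = NOT G1 = NOT true = false
G3 = x4 XOR G1 = true XOR true = false
G4 = G3 XOR x4 = false XOR true = true
G5 = G4 XNOR G2 = true XNOR false = false
G9 = x1 XOR G4 = true XOR true = false
G13 = x4 XOR G9 = true XOR false = true
G16 = G9 XNOR G13 = false XNOR true = false

G1 = true, G2 = false, G5 = false, G16 = false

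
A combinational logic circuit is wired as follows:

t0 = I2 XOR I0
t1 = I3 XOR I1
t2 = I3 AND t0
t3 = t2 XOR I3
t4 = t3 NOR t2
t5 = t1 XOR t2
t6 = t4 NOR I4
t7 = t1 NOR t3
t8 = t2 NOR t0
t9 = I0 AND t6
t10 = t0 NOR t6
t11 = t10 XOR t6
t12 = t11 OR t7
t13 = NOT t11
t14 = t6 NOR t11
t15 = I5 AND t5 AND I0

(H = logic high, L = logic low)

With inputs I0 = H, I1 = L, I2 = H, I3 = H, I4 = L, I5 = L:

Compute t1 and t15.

t1 = H  t15 = L

t0 = I2 XOR I0 = H XOR H = L
t1 = I3 XOR I1 = H XOR L = H
t2 = I3 AND t0 = H AND L = L
t5 = t1 XOR t2 = H XOR L = H
t15 = I5 AND t5 AND I0 = L AND H AND H = L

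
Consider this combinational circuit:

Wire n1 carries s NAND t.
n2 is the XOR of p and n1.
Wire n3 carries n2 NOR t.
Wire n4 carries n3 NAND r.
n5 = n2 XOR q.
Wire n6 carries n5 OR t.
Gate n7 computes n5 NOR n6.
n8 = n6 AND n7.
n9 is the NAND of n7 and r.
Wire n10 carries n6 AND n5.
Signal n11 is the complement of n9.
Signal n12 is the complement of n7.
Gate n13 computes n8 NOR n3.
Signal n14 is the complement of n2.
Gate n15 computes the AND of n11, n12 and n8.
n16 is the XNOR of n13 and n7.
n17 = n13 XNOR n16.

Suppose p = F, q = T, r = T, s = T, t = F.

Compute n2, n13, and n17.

n2 = T  n13 = T  n17 = T

n1 = s NAND t = T NAND F = T
n2 = p XOR n1 = F XOR T = T
n3 = n2 NOR t = T NOR F = F
n5 = n2 XOR q = T XOR T = F
n6 = n5 OR t = F OR F = F
n7 = n5 NOR n6 = F NOR F = T
n8 = n6 AND n7 = F AND T = F
n13 = n8 NOR n3 = F NOR F = T
n16 = n13 XNOR n7 = T XNOR T = T
n17 = n13 XNOR n16 = T XNOR T = T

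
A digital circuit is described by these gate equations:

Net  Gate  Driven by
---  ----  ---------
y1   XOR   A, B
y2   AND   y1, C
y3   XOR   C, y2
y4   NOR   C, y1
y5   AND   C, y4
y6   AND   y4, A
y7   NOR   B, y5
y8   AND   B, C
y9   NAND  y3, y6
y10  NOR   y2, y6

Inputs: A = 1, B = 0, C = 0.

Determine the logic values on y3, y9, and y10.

y3 = 0; y9 = 1; y10 = 1

y1 = A XOR B = 1 XOR 0 = 1
y2 = y1 AND C = 1 AND 0 = 0
y3 = C XOR y2 = 0 XOR 0 = 0
y4 = C NOR y1 = 0 NOR 1 = 0
y6 = y4 AND A = 0 AND 1 = 0
y9 = y3 NAND y6 = 0 NAND 0 = 1
y10 = y2 NOR y6 = 0 NOR 0 = 1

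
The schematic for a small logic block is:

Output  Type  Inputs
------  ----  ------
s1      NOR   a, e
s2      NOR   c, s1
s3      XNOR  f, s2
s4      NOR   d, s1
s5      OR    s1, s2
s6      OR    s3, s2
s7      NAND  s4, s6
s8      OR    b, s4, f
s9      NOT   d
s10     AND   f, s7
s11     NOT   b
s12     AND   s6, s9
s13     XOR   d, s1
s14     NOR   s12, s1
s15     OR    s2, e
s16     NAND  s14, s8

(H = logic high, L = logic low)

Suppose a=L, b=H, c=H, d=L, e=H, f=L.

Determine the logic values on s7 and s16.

s1 = a NOR e = L NOR H = L
s2 = c NOR s1 = H NOR L = L
s3 = f XNOR s2 = L XNOR L = H
s4 = d NOR s1 = L NOR L = H
s6 = s3 OR s2 = H OR L = H
s7 = s4 NAND s6 = H NAND H = L
s8 = b OR s4 OR f = H OR H OR L = H
s9 = NOT d = NOT L = H
s12 = s6 AND s9 = H AND H = H
s14 = s12 NOR s1 = H NOR L = L
s16 = s14 NAND s8 = L NAND H = H

s7 = L, s16 = H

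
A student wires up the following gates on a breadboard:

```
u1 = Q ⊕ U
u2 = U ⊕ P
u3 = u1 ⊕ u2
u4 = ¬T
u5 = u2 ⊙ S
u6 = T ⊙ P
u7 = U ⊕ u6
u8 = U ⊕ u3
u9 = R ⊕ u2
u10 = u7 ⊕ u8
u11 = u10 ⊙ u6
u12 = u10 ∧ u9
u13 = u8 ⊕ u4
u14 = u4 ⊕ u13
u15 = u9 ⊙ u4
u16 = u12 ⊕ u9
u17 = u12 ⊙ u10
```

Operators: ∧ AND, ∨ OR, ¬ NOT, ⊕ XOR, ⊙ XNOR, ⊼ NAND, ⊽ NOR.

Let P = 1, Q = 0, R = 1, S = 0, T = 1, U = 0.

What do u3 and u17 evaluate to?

u1 = Q XOR U = 0 XOR 0 = 0
u2 = U XOR P = 0 XOR 1 = 1
u3 = u1 XOR u2 = 0 XOR 1 = 1
u6 = T XNOR P = 1 XNOR 1 = 1
u7 = U XOR u6 = 0 XOR 1 = 1
u8 = U XOR u3 = 0 XOR 1 = 1
u9 = R XOR u2 = 1 XOR 1 = 0
u10 = u7 XOR u8 = 1 XOR 1 = 0
u12 = u10 AND u9 = 0 AND 0 = 0
u17 = u12 XNOR u10 = 0 XNOR 0 = 1

u3 = 1, u17 = 1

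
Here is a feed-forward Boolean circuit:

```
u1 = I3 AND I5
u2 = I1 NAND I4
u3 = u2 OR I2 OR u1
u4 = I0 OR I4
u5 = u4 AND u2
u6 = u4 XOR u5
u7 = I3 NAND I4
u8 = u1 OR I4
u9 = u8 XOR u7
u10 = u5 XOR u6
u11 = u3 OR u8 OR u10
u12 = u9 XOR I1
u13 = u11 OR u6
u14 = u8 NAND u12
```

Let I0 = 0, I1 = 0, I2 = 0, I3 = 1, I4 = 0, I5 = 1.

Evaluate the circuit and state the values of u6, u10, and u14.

u1 = I3 AND I5 = 1 AND 1 = 1
u2 = I1 NAND I4 = 0 NAND 0 = 1
u4 = I0 OR I4 = 0 OR 0 = 0
u5 = u4 AND u2 = 0 AND 1 = 0
u6 = u4 XOR u5 = 0 XOR 0 = 0
u7 = I3 NAND I4 = 1 NAND 0 = 1
u8 = u1 OR I4 = 1 OR 0 = 1
u9 = u8 XOR u7 = 1 XOR 1 = 0
u10 = u5 XOR u6 = 0 XOR 0 = 0
u12 = u9 XOR I1 = 0 XOR 0 = 0
u14 = u8 NAND u12 = 1 NAND 0 = 1

u6 = 0; u10 = 0; u14 = 1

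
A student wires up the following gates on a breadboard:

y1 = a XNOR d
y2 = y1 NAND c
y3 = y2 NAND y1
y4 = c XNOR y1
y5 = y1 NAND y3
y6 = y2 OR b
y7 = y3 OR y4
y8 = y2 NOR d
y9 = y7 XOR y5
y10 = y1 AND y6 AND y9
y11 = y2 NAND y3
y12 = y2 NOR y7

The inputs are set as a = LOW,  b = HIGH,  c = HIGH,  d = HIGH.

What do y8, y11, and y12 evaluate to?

y8 = LOW  y11 = LOW  y12 = LOW

y1 = a XNOR d = LOW XNOR HIGH = LOW
y2 = y1 NAND c = LOW NAND HIGH = HIGH
y3 = y2 NAND y1 = HIGH NAND LOW = HIGH
y4 = c XNOR y1 = HIGH XNOR LOW = LOW
y7 = y3 OR y4 = HIGH OR LOW = HIGH
y8 = y2 NOR d = HIGH NOR HIGH = LOW
y11 = y2 NAND y3 = HIGH NAND HIGH = LOW
y12 = y2 NOR y7 = HIGH NOR HIGH = LOW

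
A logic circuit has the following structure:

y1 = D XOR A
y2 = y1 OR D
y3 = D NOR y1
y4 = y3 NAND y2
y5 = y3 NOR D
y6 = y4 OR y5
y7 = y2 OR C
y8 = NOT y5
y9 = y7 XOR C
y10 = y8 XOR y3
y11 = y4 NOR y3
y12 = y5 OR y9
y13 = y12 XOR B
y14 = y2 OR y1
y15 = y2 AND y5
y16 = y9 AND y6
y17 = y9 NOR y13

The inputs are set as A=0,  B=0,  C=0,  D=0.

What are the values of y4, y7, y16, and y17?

y4 = 1, y7 = 0, y16 = 0, y17 = 1

y1 = D XOR A = 0 XOR 0 = 0
y2 = y1 OR D = 0 OR 0 = 0
y3 = D NOR y1 = 0 NOR 0 = 1
y4 = y3 NAND y2 = 1 NAND 0 = 1
y5 = y3 NOR D = 1 NOR 0 = 0
y6 = y4 OR y5 = 1 OR 0 = 1
y7 = y2 OR C = 0 OR 0 = 0
y9 = y7 XOR C = 0 XOR 0 = 0
y12 = y5 OR y9 = 0 OR 0 = 0
y13 = y12 XOR B = 0 XOR 0 = 0
y16 = y9 AND y6 = 0 AND 1 = 0
y17 = y9 NOR y13 = 0 NOR 0 = 1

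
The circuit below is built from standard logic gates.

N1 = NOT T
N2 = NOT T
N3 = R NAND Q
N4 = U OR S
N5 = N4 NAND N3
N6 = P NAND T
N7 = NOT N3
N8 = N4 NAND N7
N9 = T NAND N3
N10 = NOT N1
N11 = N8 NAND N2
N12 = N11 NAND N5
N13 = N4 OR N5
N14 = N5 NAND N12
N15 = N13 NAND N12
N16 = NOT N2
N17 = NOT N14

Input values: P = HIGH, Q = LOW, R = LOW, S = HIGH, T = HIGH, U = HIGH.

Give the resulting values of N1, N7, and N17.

N1 = LOW, N7 = LOW, N17 = LOW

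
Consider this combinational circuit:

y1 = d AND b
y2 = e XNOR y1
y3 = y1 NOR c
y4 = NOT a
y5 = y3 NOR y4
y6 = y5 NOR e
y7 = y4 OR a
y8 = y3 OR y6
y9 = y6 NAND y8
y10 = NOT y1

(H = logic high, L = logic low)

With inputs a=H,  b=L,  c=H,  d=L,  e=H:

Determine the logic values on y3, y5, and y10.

y1 = d AND b = L AND L = L
y3 = y1 NOR c = L NOR H = L
y4 = NOT a = NOT H = L
y5 = y3 NOR y4 = L NOR L = H
y10 = NOT y1 = NOT L = H

y3 = L, y5 = H, y10 = H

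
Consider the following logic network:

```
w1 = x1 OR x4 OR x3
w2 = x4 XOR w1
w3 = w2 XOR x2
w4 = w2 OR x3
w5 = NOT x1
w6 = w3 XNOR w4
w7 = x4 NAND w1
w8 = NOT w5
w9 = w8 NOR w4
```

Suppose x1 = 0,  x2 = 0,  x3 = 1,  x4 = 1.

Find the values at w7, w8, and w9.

w7 = 0, w8 = 0, w9 = 0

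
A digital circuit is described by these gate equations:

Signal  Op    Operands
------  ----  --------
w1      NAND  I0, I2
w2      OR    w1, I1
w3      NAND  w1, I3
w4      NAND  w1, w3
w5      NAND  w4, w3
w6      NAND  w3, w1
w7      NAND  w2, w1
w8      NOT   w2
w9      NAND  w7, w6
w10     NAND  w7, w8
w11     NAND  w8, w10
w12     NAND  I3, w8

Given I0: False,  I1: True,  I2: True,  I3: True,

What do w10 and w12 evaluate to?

w10 = True; w12 = True

w1 = I0 NAND I2 = False NAND True = True
w2 = w1 OR I1 = True OR True = True
w7 = w2 NAND w1 = True NAND True = False
w8 = NOT w2 = NOT True = False
w10 = w7 NAND w8 = False NAND False = True
w12 = I3 NAND w8 = True NAND False = True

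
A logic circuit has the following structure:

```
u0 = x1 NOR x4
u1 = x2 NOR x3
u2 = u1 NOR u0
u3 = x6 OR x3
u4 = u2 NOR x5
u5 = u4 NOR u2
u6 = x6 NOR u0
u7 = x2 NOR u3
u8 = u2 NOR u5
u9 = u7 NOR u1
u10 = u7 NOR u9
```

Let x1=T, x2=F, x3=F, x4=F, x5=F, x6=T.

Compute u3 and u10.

u3 = T; u10 = T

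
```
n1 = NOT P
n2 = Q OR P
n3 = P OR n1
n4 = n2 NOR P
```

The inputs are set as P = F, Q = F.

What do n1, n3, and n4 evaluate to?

n1 = NOT P = NOT F = T
n2 = Q OR P = F OR F = F
n3 = P OR n1 = F OR T = T
n4 = n2 NOR P = F NOR F = T

n1 = T  n3 = T  n4 = T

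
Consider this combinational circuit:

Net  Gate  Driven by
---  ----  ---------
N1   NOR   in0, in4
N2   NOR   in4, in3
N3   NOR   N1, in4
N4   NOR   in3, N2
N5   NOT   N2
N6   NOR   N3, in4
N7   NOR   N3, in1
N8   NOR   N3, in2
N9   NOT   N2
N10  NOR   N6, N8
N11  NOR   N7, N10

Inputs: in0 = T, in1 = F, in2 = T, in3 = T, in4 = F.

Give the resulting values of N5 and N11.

N5 = T; N11 = F

N1 = in0 NOR in4 = T NOR F = F
N2 = in4 NOR in3 = F NOR T = F
N3 = N1 NOR in4 = F NOR F = T
N5 = NOT N2 = NOT F = T
N6 = N3 NOR in4 = T NOR F = F
N7 = N3 NOR in1 = T NOR F = F
N8 = N3 NOR in2 = T NOR T = F
N10 = N6 NOR N8 = F NOR F = T
N11 = N7 NOR N10 = F NOR T = F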